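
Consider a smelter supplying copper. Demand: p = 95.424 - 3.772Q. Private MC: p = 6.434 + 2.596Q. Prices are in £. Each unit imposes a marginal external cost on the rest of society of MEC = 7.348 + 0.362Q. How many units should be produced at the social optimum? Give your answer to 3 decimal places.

Social marginal cost = private MC + MEC = 13.782 + 2.958Q.
Set SMC = demand: 13.782 + 2.958Q = 95.424 - 3.772Q → Q* = 12.1311.

Q* = 12.131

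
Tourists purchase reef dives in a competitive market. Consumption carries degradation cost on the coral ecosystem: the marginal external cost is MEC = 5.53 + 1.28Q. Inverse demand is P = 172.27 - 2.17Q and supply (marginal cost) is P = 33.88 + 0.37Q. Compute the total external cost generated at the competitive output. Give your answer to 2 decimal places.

Market equilibrium (private): 33.88 + 0.37Q = 172.27 - 2.17Q → Q_m = 54.4843.
Total external cost = ∫₀^{Q_m} (5.53 + 1.28Q) dQ = 5.53×54.4843 + ½×1.28×54.4843² = 2201.1631.

2201.16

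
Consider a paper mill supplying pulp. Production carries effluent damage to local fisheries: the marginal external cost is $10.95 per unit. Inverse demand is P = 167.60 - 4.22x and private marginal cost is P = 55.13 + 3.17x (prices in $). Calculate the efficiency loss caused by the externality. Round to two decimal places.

Market equilibrium (private): 55.13 + 3.17x = 167.60 - 4.22x → x_m = 15.2192.
Social marginal cost = private MC + MEC = 66.08 + 3.17x.
Set SMC = demand: 66.08 + 3.17x = 167.60 - 4.22x → x* = 13.7375.
The welfare-loss triangle has base |x_m − x*| and height MEC(x_m) (the vertical gap between SMC and demand is zero at x* and MEC at x_m).
DWL = ½ × 1.4817 × 10.9500 = 8.1123.

DWL = $8.11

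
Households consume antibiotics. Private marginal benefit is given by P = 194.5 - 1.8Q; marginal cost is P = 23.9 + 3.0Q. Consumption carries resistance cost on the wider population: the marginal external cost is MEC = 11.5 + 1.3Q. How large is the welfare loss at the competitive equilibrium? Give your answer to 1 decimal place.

DWL = 272.9

Market equilibrium (private): 23.9 + 3.0Q = 194.5 - 1.8Q → Q_m = 35.5417.
Social marginal benefit = demand − MEC = 183.0 - 3.1Q.
Set SMB = MC: 183.0 - 3.1Q = 23.9 + 3.0Q → Q* = 26.0820.
The welfare-loss triangle has base |Q_m − Q*| and height MEC(Q_m) (the vertical gap between SMB and MC is zero at Q* and MEC at Q_m).
DWL = ½ × 9.4597 × 57.7042 = 272.9322.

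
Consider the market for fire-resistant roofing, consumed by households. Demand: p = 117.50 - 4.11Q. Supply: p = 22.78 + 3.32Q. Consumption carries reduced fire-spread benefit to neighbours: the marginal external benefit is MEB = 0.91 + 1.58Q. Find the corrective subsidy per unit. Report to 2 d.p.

Social marginal benefit = demand + MEB = 118.41 - 2.53Q.
Set SMB = MC: 118.41 - 2.53Q = 22.78 + 3.32Q → Q* = 16.3470.
The Pigouvian subsidy equals MEB at Q*: 0.91 + 1.58×16.3470 = 26.7383.

subsidy = 26.74 per unit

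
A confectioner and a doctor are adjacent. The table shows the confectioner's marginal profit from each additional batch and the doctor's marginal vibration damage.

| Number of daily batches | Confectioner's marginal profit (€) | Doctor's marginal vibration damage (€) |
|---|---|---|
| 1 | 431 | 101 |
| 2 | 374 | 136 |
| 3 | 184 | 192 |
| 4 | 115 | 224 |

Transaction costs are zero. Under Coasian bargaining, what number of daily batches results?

2

Bargaining reaches the level where marginal profit last exceeds marginal vibration damage.
That holds through level 2 (374 ≥ 136) but not at 3 (184 < 192).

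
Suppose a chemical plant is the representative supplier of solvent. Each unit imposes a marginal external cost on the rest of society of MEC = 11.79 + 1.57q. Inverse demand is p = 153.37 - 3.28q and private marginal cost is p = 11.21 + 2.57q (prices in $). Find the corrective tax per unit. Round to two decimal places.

Social marginal cost = private MC + MEC = 23.00 + 4.14q.
Set SMC = demand: 23.00 + 4.14q = 153.37 - 3.28q → q* = 17.5701.
The Pigouvian tax equals MEC at q*: 11.79 + 1.57×17.5701 = 39.3751.

tax = $39.38 per unit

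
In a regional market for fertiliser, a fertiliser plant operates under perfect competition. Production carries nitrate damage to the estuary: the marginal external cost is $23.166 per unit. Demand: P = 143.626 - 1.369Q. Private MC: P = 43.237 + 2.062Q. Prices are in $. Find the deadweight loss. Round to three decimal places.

Market equilibrium (private): 43.237 + 2.062Q = 143.626 - 1.369Q → Q_m = 29.2594.
Social marginal cost = private MC + MEC = 66.403 + 2.062Q.
Set SMC = demand: 66.403 + 2.062Q = 143.626 - 1.369Q → Q* = 22.5074.
Between Q* and Q_m the wedge SMC − demand runs linearly from 0 to MEC(Q_m), so the loss is a triangle.
DWL = ½ × 6.7520 × 23.1660 = 78.2084.

DWL = $78.208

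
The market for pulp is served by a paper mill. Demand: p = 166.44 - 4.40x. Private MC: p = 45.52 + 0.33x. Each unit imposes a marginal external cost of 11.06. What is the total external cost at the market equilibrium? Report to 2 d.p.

Market equilibrium (private): 45.52 + 0.33x = 166.44 - 4.40x → x_m = 25.5645.
Total external cost = MEC × x_m = 11.06 × 25.5645 = 282.7434.

282.74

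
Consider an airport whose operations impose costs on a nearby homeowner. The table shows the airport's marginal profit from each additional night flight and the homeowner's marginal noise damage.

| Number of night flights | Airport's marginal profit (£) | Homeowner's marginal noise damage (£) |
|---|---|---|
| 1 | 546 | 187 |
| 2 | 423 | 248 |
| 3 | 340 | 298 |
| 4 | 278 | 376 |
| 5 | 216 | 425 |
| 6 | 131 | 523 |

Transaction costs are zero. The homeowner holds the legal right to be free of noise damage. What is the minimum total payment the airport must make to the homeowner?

Efficient level: marginal profit ≥ marginal noise damage through level 3, so k* = 3.
With the homeowner holding the right, the airport must at least compensate total damage at k*: 187 + 248 + 298 = 733.

£733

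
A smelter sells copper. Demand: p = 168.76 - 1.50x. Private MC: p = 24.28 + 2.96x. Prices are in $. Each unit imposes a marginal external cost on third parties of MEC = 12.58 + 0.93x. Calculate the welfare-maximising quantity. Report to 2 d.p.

x* = 24.47

Social marginal cost = private MC + MEC = 36.86 + 3.89x.
Set SMC = demand: 36.86 + 3.89x = 168.76 - 1.50x → x* = 24.4712.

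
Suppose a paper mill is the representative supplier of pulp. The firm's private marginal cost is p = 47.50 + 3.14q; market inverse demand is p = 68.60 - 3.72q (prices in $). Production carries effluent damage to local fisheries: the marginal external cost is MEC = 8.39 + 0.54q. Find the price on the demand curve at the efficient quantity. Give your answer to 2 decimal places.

Social marginal cost = private MC + MEC = 55.89 + 3.68q.
Set SMC = demand: 55.89 + 3.68q = 68.60 - 3.72q → q* = 1.7176.
Consumer price on the demand curve at q*: 68.60 − 3.72×1.7176 = 62.2105.

P = $62.21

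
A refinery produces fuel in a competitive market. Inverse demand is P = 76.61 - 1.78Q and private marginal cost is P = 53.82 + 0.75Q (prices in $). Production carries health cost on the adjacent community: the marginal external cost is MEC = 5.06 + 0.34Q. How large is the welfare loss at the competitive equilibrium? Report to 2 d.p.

DWL = $11.49

Market equilibrium (private): 53.82 + 0.75Q = 76.61 - 1.78Q → Q_m = 9.0079.
Social marginal cost = private MC + MEC = 58.88 + 1.09Q.
Set SMC = demand: 58.88 + 1.09Q = 76.61 - 1.78Q → Q* = 6.1777.
Between Q* and Q_m the wedge SMC − demand runs linearly from 0 to MEC(Q_m), so the loss is a triangle.
DWL = ½ × 2.8302 × 8.1227 = 11.4944.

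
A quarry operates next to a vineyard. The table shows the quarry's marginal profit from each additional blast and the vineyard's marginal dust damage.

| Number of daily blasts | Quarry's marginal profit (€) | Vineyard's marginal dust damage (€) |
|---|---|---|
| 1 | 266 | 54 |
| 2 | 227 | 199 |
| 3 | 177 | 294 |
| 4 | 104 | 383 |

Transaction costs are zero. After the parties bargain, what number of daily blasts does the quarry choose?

2

Bargaining reaches the level where marginal profit last exceeds marginal dust damage.
That holds through level 2 (227 ≥ 199) but not at 3 (177 < 294).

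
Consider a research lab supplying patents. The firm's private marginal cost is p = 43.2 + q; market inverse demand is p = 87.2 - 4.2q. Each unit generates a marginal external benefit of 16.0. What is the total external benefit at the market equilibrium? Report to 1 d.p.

135.4

Market equilibrium (private): 43.2 + q = 87.2 - 4.2q → q_m = 8.4615.
Total external benefit = MEB × q_m = 16.0 × 8.4615 = 135.3840.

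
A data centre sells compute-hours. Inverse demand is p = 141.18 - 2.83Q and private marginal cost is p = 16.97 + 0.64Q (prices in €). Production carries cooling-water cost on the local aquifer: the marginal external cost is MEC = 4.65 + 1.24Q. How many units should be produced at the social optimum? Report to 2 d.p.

Q* = 25.38

Social marginal cost = private MC + MEC = 21.62 + 1.88Q.
Set SMC = demand: 21.62 + 1.88Q = 141.18 - 2.83Q → Q* = 25.3843.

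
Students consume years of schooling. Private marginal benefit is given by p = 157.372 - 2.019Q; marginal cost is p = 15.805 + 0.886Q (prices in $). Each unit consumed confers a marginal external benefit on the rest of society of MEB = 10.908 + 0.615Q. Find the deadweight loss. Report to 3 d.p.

DWL = $364.855

Market equilibrium (private): 15.805 + 0.886Q = 157.372 - 2.019Q → Q_m = 48.7322.
Social marginal benefit = demand + MEB = 168.280 - 1.404Q.
Set SMB = MC: 168.280 - 1.404Q = 15.805 + 0.886Q → Q* = 66.5830.
Between Q* and Q_m the wedge SMB − MC runs linearly from 0 to MEB(Q_m), so the loss is a triangle.
DWL = ½ × 17.8508 × 40.8783 = 364.8552.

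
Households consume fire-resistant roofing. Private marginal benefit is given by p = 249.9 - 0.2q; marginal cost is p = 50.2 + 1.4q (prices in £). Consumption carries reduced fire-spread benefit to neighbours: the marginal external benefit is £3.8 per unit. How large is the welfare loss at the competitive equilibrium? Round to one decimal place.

Market equilibrium (private): 50.2 + 1.4q = 249.9 - 0.2q → q_m = 124.8125.
Social marginal benefit = demand + MEB = 253.7 - 0.2q.
Set SMB = MC: 253.7 - 0.2q = 50.2 + 1.4q → q* = 127.1875.
The welfare-loss triangle has base |q_m − q*| and height MEB(q_m) (the vertical gap between SMB and MC is zero at q* and MEB at q_m).
DWL = ½ × 2.3750 × 3.8000 = 4.5125.

DWL = £4.5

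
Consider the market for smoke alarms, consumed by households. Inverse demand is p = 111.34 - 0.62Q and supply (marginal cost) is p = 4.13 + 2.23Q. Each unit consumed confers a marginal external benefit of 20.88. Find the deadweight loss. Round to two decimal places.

Market equilibrium (private): 4.13 + 2.23Q = 111.34 - 0.62Q → Q_m = 37.6175.
Social marginal benefit = demand + MEB = 132.22 - 0.62Q.
Set SMB = MC: 132.22 - 0.62Q = 4.13 + 2.23Q → Q* = 44.9439.
The loss is the area between SMB and MC from Q* to Q_m; with linear curves that's a triangle of height MEB(Q_m).
DWL = ½ × 7.3264 × 20.8800 = 76.4876.

DWL = 76.49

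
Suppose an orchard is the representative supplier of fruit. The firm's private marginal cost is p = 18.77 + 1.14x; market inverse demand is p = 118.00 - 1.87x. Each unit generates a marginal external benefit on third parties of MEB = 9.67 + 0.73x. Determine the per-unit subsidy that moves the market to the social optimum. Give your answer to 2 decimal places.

subsidy = 44.54 per unit

Social marginal cost = private MC − MEB = 9.10 + 0.41x.
Set SMC = demand: 9.10 + 0.41x = 118.00 - 1.87x → x* = 47.7632.
The Pigouvian subsidy equals MEB at x*: 9.67 + 0.73×47.7632 = 44.5371.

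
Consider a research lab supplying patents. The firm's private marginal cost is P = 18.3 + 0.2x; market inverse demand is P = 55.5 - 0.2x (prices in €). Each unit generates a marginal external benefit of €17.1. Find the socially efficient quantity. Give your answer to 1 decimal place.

Social marginal cost = private MC − MEB = 1.2 + 0.2x.
Set SMC = demand: 1.2 + 0.2x = 55.5 - 0.2x → x* = 135.7500.

x* = 135.8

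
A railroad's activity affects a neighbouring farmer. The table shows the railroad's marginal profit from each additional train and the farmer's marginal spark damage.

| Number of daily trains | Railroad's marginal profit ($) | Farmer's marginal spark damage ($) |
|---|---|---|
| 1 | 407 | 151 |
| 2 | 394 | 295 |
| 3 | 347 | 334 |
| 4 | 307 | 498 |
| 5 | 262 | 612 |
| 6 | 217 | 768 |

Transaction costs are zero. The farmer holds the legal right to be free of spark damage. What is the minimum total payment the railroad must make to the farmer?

Efficient level: marginal profit ≥ marginal spark damage through level 3, so k* = 3.
With the farmer holding the right, the railroad must at least compensate total damage at k*: 151 + 295 + 334 = 780.

$780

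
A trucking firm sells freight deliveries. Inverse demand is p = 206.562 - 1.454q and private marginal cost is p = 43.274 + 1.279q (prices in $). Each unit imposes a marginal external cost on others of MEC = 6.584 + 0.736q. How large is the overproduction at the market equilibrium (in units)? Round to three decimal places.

Market equilibrium (private): 43.274 + 1.279q = 206.562 - 1.454q → q_m = 59.7468.
Social marginal cost = private MC + MEC = 49.858 + 2.015q.
Set SMC = demand: 49.858 + 2.015q = 206.562 - 1.454q → q* = 45.1727.
Gap = |59.7468 − 45.1727| = 14.5741.

14.574 units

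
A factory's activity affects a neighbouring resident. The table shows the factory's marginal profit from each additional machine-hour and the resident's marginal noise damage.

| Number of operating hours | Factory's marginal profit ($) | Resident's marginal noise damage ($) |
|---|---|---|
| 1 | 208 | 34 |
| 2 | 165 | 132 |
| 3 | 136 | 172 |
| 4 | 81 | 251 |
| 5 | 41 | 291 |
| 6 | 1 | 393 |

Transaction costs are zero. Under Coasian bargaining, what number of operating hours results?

2

Bargaining reaches the level where marginal profit last exceeds marginal noise damage.
That holds through level 2 (165 ≥ 132) but not at 3 (136 < 172).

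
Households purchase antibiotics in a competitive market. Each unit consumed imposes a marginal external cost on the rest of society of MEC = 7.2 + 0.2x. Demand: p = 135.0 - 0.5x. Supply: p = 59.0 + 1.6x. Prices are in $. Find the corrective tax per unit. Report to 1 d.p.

Social marginal benefit = demand − MEC = 127.8 - 0.7x.
Set SMB = MC: 127.8 - 0.7x = 59.0 + 1.6x → x* = 29.9130.
The Pigouvian tax equals MEC at x*: 7.2 + 0.2×29.9130 = 13.1826.

tax = $13.2 per unit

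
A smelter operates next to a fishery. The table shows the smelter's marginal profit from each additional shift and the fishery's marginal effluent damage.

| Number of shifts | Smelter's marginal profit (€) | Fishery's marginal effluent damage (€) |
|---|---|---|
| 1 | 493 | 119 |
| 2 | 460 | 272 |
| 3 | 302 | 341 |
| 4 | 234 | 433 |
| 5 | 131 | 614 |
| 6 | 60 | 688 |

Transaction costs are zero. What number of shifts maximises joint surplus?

2

Bargaining reaches the level where marginal profit last exceeds marginal effluent damage.
That holds through level 2 (460 ≥ 272) but not at 3 (302 < 341).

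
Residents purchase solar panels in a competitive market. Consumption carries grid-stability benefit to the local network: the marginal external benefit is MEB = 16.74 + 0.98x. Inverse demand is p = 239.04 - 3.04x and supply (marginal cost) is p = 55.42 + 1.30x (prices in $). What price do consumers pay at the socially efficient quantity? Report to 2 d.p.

Social marginal benefit = demand + MEB = 255.78 - 2.06x.
Set SMB = MC: 255.78 - 2.06x = 55.42 + 1.30x → x* = 59.6310.
Consumer price on the demand curve at x*: 239.04 − 3.04×59.6310 = 57.7618.

P = $57.76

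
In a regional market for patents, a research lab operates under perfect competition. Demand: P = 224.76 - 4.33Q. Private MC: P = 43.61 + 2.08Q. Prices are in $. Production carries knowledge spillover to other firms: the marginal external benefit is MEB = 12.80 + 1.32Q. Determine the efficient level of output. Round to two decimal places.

Social marginal cost = private MC − MEB = 30.81 + 0.76Q.
Set SMC = demand: 30.81 + 0.76Q = 224.76 - 4.33Q → Q* = 38.1041.

Q* = 38.10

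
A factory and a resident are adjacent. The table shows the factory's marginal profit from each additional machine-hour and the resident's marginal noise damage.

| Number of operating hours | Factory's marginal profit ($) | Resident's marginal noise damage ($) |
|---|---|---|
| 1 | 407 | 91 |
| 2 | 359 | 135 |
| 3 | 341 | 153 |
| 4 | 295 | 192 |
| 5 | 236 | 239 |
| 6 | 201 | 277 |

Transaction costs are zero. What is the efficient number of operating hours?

4

Bargaining reaches the level where marginal profit last exceeds marginal noise damage.
That holds through level 4 (295 ≥ 192) but not at 5 (236 < 239).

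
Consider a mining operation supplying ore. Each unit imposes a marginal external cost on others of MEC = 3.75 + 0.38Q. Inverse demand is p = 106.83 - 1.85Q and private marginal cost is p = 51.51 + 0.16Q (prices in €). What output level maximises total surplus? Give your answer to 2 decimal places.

Q* = 21.58

Social marginal cost = private MC + MEC = 55.26 + 0.54Q.
Set SMC = demand: 55.26 + 0.54Q = 106.83 - 1.85Q → Q* = 21.5774.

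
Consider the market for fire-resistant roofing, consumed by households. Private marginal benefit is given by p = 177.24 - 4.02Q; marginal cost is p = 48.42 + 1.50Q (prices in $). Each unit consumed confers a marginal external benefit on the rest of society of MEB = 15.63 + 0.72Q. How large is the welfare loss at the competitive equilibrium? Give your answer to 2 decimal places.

DWL = $109.57

Market equilibrium (private): 48.42 + 1.50Q = 177.24 - 4.02Q → Q_m = 23.3370.
Social marginal benefit = demand + MEB = 192.87 - 3.30Q.
Set SMB = MC: 192.87 - 3.30Q = 48.42 + 1.50Q → Q* = 30.0938.
Height of the DWL triangle at Q_m is SMB(Q_m) − MC(Q_m) = MEB(Q_m) = 32.4326.
DWL = ½ × 6.7568 × 32.4326 = 109.5703.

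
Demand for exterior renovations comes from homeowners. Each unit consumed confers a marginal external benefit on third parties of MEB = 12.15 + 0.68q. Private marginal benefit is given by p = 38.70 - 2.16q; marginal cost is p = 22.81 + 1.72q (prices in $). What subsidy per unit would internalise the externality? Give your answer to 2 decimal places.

Social marginal benefit = demand + MEB = 50.85 - 1.48q.
Set SMB = MC: 50.85 - 1.48q = 22.81 + 1.72q → q* = 8.7625.
The Pigouvian subsidy equals MEB at q*: 12.15 + 0.68×8.7625 = 18.1085.

subsidy = $18.11 per unit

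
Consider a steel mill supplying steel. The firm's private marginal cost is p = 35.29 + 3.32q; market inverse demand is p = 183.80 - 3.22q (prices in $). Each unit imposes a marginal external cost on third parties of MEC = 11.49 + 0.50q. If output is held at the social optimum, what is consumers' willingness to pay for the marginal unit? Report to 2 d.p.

P = $121.13

Social marginal cost = private MC + MEC = 46.78 + 3.82q.
Set SMC = demand: 46.78 + 3.82q = 183.80 - 3.22q → q* = 19.4631.
Consumer price on the demand curve at q*: 183.80 − 3.22×19.4631 = 121.1288.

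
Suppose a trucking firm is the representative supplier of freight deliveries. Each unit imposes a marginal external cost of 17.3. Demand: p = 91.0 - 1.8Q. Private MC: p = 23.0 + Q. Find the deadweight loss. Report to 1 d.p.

Market equilibrium (private): 23.0 + Q = 91.0 - 1.8Q → Q_m = 24.2857.
Social marginal cost = private MC + MEC = 40.3 + Q.
Set SMC = demand: 40.3 + Q = 91.0 - 1.8Q → Q* = 18.1071.
Between Q* and Q_m the wedge SMC − demand runs linearly from 0 to MEC(Q_m), so the loss is a triangle.
DWL = ½ × 6.1786 × 17.3000 = 53.4449.

DWL = 53.4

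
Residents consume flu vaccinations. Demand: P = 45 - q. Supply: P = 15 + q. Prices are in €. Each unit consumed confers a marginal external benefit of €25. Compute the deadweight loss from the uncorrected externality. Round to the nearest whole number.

DWL = €156

Market equilibrium (private): 15 + q = 45 - q → q_m = 15.0000.
Social marginal benefit = demand + MEB = 70 - q.
Set SMB = MC: 70 - q = 15 + q → q* = 27.5000.
The welfare-loss triangle has base |q_m − q*| and height MEB(q_m) (the vertical gap between SMB and MC is zero at q* and MEB at q_m).
DWL = ½ × 12.5000 × 25.0000 = 156.2500.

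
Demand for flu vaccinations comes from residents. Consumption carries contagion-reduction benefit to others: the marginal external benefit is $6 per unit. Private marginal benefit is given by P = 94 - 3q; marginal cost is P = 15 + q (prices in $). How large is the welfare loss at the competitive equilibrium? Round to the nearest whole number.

Market equilibrium (private): 15 + q = 94 - 3q → q_m = 19.7500.
Social marginal benefit = demand + MEB = 100 - 3q.
Set SMB = MC: 100 - 3q = 15 + q → q* = 21.2500.
Between q* and q_m the wedge SMB − MC runs linearly from 0 to MEB(q_m), so the loss is a triangle.
DWL = ½ × 1.5000 × 6.0000 = 4.5000.

DWL = $5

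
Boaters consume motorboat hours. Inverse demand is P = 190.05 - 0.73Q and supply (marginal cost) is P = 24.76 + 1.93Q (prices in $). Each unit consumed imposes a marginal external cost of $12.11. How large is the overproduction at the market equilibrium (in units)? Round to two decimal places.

4.55 units

Market equilibrium (private): 24.76 + 1.93Q = 190.05 - 0.73Q → Q_m = 62.1391.
Social marginal benefit = demand − MEC = 177.94 - 0.73Q.
Set SMB = MC: 177.94 - 0.73Q = 24.76 + 1.93Q → Q* = 57.5865.
Gap = |62.1391 − 57.5865| = 4.5526.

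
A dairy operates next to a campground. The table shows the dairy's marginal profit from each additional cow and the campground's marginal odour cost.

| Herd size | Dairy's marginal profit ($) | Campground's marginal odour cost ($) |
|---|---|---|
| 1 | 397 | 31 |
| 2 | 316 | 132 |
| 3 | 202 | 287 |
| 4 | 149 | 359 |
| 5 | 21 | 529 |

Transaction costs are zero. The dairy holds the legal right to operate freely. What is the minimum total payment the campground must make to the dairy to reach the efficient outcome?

Left alone the dairy would choose level 5 (marginal profit stays positive).
Efficient level: k* = 2 (marginal profit ≥ marginal odour cost through 2).
The campground must at least cover the dairy's forgone profit from cutting 5→2: 202 + 149 + 21 = 372.

$372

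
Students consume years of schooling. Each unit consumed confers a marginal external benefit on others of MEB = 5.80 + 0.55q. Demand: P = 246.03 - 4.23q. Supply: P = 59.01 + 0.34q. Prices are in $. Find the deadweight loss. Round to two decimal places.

Market equilibrium (private): 59.01 + 0.34q = 246.03 - 4.23q → q_m = 40.9234.
Social marginal benefit = demand + MEB = 251.83 - 3.68q.
Set SMB = MC: 251.83 - 3.68q = 59.01 + 0.34q → q* = 47.9652.
The welfare-loss triangle has base |q_m − q*| and height MEB(q_m) (the vertical gap between SMB and MC is zero at q* and MEB at q_m).
DWL = ½ × 7.0418 × 28.3079 = 99.6693.

DWL = $99.67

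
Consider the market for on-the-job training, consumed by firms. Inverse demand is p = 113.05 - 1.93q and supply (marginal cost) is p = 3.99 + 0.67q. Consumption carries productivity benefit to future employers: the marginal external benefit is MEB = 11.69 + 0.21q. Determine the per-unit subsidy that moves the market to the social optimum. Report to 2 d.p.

Social marginal benefit = demand + MEB = 124.74 - 1.72q.
Set SMB = MC: 124.74 - 1.72q = 3.99 + 0.67q → q* = 50.5230.
The Pigouvian subsidy equals MEB at q*: 11.69 + 0.21×50.5230 = 22.2998.

subsidy = 22.30 per unit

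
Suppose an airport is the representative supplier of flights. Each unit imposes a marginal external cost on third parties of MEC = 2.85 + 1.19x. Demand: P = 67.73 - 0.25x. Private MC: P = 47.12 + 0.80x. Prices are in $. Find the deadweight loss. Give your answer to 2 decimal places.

DWL = $153.32

Market equilibrium (private): 47.12 + 0.80x = 67.73 - 0.25x → x_m = 19.6286.
Social marginal cost = private MC + MEC = 49.97 + 1.99x.
Set SMC = demand: 49.97 + 1.99x = 67.73 - 0.25x → x* = 7.9286.
The welfare-loss triangle has base |x_m − x*| and height MEC(x_m) (the vertical gap between SMC and demand is zero at x* and MEC at x_m).
DWL = ½ × 11.7000 × 26.2080 = 153.3168.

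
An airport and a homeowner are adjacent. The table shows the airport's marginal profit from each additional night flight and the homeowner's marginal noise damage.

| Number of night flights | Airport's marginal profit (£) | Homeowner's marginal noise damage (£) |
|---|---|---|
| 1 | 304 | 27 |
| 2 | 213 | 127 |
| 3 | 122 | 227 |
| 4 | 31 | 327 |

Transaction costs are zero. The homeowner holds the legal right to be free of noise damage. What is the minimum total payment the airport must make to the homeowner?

£154

Efficient level: marginal profit ≥ marginal noise damage through level 2, so k* = 2.
With the homeowner holding the right, the airport must at least compensate total damage at k*: 27 + 127 = 154.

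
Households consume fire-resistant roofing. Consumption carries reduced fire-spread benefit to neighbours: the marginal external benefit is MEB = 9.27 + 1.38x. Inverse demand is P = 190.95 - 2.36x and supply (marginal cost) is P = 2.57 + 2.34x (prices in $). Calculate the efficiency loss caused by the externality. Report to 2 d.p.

DWL = $628.13

Market equilibrium (private): 2.57 + 2.34x = 190.95 - 2.36x → x_m = 40.0809.
Social marginal benefit = demand + MEB = 200.22 - 0.98x.
Set SMB = MC: 200.22 - 0.98x = 2.57 + 2.34x → x* = 59.5331.
Height of the DWL triangle at x_m is SMB(x_m) − MC(x_m) = MEB(x_m) = 64.5816.
DWL = ½ × 19.4522 × 64.5816 = 628.1271.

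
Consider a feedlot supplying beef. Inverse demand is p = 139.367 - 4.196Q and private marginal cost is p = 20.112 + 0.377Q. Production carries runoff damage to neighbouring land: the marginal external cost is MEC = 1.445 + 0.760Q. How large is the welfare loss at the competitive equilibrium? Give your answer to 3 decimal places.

Market equilibrium (private): 20.112 + 0.377Q = 139.367 - 4.196Q → Q_m = 26.0781.
Social marginal cost = private MC + MEC = 21.557 + 1.137Q.
Set SMC = demand: 21.557 + 1.137Q = 139.367 - 4.196Q → Q* = 22.0908.
Height of the DWL triangle at Q_m is SMC(Q_m) − demand(Q_m) = MEC(Q_m) = 21.2643.
DWL = ½ × 3.9873 × 21.2643 = 42.3936.

DWL = 42.394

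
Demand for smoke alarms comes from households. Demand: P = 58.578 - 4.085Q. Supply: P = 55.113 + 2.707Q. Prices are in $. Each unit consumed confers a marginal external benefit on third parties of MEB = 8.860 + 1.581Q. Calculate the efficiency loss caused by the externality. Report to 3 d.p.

DWL = $8.966

Market equilibrium (private): 55.113 + 2.707Q = 58.578 - 4.085Q → Q_m = 0.5102.
Social marginal benefit = demand + MEB = 67.438 - 2.504Q.
Set SMB = MC: 67.438 - 2.504Q = 55.113 + 2.707Q → Q* = 2.3652.
Height of the DWL triangle at Q_m is SMB(Q_m) − MC(Q_m) = MEB(Q_m) = 9.6666.
DWL = ½ × 1.8550 × 9.6666 = 8.9658.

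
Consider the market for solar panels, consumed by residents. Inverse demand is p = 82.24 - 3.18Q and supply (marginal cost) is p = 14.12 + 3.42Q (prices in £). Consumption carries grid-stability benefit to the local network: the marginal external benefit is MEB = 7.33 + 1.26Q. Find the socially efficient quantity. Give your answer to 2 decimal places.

Social marginal benefit = demand + MEB = 89.57 - 1.92Q.
Set SMB = MC: 89.57 - 1.92Q = 14.12 + 3.42Q → Q* = 14.1292.

Q* = 14.13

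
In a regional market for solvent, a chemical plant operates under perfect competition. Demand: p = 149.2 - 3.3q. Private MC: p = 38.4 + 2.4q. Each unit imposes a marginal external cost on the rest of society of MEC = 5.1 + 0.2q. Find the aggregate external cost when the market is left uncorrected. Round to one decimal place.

Market equilibrium (private): 38.4 + 2.4q = 149.2 - 3.3q → q_m = 19.4386.
Total external cost = ∫₀^{q_m} (5.1 + 0.2q) dq = 5.1×19.4386 + ½×0.2×19.4386² = 136.9228.

136.9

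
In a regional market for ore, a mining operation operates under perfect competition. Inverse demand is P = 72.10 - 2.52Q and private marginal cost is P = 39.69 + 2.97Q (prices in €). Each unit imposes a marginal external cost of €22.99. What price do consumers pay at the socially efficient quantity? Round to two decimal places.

P = €67.78

Social marginal cost = private MC + MEC = 62.68 + 2.97Q.
Set SMC = demand: 62.68 + 2.97Q = 72.10 - 2.52Q → Q* = 1.7158.
Consumer price on the demand curve at Q*: 72.10 − 2.52×1.7158 = 67.7762.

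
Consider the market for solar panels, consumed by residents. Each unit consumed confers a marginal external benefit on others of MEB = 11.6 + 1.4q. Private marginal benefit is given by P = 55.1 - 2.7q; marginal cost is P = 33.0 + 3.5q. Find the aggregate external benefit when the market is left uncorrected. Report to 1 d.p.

Market equilibrium (private): 33.0 + 3.5q = 55.1 - 2.7q → q_m = 3.5645.
Total external benefit = ∫₀^{q_m} (11.6 + 1.4q) dq = 11.6×3.5645 + ½×1.4×3.5645² = 50.2422.

50.2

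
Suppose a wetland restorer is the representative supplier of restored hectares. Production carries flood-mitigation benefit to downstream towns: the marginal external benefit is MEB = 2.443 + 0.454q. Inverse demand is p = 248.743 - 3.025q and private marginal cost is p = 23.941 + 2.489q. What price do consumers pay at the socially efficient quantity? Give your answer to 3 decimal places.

Social marginal cost = private MC − MEB = 21.498 + 2.035q.
Set SMC = demand: 21.498 + 2.035q = 248.743 - 3.025q → q* = 44.9101.
Consumer price on the demand curve at q*: 248.743 − 3.025×44.9101 = 112.8899.

P = 112.890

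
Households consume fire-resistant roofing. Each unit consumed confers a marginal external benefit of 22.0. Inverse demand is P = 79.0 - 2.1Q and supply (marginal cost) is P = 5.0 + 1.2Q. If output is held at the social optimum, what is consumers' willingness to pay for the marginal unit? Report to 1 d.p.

Social marginal benefit = demand + MEB = 101.0 - 2.1Q.
Set SMB = MC: 101.0 - 2.1Q = 5.0 + 1.2Q → Q* = 29.0909.
Consumer price on the demand curve at Q*: 79.0 − 2.1×29.0909 = 17.9091.

P = 17.9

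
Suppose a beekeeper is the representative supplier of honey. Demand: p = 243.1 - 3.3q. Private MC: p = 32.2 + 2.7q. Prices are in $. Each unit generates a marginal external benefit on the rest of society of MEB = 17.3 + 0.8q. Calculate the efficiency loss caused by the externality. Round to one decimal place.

DWL = $198.4

Market equilibrium (private): 32.2 + 2.7q = 243.1 - 3.3q → q_m = 35.1500.
Social marginal cost = private MC − MEB = 14.9 + 1.9q.
Set SMC = demand: 14.9 + 1.9q = 243.1 - 3.3q → q* = 43.8846.
Between q* and q_m the wedge demand − SMC runs linearly from 0 to MEB(q_m), so the loss is a triangle.
DWL = ½ × 8.7346 × 45.4200 = 198.3628.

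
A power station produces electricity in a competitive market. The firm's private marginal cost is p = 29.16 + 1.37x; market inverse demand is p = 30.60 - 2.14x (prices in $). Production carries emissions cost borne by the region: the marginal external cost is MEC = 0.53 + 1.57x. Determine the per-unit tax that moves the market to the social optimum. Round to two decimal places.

tax = $0.81 per unit

Social marginal cost = private MC + MEC = 29.69 + 2.94x.
Set SMC = demand: 29.69 + 2.94x = 30.60 - 2.14x → x* = 0.1791.
The Pigouvian tax equals MEC at x*: 0.53 + 1.57×0.1791 = 0.8112.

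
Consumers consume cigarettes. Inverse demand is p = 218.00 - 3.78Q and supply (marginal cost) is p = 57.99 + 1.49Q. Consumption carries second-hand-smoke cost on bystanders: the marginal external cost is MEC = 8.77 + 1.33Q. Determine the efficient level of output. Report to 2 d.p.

Social marginal benefit = demand − MEC = 209.23 - 5.11Q.
Set SMB = MC: 209.23 - 5.11Q = 57.99 + 1.49Q → Q* = 22.9152.

Q* = 22.92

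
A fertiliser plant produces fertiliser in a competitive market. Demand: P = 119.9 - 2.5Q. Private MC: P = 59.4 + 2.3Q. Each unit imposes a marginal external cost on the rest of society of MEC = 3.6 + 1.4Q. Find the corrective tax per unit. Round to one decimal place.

Social marginal cost = private MC + MEC = 63.0 + 3.7Q.
Set SMC = demand: 63.0 + 3.7Q = 119.9 - 2.5Q → Q* = 9.1774.
The Pigouvian tax equals MEC at Q*: 3.6 + 1.4×9.1774 = 16.4484.

tax = 16.4 per unit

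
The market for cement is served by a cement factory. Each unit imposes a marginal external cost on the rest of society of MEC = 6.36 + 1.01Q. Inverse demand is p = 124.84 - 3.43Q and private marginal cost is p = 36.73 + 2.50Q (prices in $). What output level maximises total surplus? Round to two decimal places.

Social marginal cost = private MC + MEC = 43.09 + 3.51Q.
Set SMC = demand: 43.09 + 3.51Q = 124.84 - 3.43Q → Q* = 11.7795.

Q* = 11.78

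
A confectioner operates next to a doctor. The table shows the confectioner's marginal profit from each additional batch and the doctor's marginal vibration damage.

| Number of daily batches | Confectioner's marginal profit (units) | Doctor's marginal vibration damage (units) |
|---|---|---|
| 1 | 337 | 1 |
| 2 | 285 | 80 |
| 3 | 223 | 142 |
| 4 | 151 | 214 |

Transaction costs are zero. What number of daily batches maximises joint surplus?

Bargaining reaches the level where marginal profit last exceeds marginal vibration damage.
That holds through level 3 (223 ≥ 142) but not at 4 (151 < 214).

3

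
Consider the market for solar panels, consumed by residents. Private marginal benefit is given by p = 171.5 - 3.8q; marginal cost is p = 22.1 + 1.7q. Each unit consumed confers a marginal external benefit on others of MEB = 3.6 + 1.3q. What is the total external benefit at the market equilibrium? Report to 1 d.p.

Market equilibrium (private): 22.1 + 1.7q = 171.5 - 3.8q → q_m = 27.1636.
Total external benefit = ∫₀^{q_m} (3.6 + 1.3q) dq = 3.6×27.1636 + ½×1.3×27.1636² = 577.3987.

577.4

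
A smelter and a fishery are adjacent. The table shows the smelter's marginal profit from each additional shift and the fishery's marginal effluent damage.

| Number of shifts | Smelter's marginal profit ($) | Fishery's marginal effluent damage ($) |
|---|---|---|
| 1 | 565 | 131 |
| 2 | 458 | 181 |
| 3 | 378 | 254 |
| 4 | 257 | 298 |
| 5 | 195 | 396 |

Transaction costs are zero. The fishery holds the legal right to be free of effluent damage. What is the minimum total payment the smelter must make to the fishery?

$566

Efficient level: marginal profit ≥ marginal effluent damage through level 3, so k* = 3.
With the fishery holding the right, the smelter must at least compensate total damage at k*: 131 + 181 + 254 = 566.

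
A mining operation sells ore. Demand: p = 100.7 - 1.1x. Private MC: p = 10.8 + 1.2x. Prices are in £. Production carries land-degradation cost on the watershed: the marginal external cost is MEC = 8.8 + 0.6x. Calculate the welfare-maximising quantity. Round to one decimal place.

Social marginal cost = private MC + MEC = 19.6 + 1.8x.
Set SMC = demand: 19.6 + 1.8x = 100.7 - 1.1x → x* = 27.9655.

x* = 28.0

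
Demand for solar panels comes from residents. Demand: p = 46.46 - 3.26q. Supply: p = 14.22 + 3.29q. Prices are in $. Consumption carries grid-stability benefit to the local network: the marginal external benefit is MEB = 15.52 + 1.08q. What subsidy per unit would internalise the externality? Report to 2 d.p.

Social marginal benefit = demand + MEB = 61.98 - 2.18q.
Set SMB = MC: 61.98 - 2.18q = 14.22 + 3.29q → q* = 8.7313.
The Pigouvian subsidy equals MEB at q*: 15.52 + 1.08×8.7313 = 24.9498.

subsidy = $24.95 per unit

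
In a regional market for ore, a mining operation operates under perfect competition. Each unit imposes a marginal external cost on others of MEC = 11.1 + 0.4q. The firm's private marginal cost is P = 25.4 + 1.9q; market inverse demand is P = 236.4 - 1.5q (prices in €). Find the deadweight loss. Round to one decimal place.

DWL = €169.8

Market equilibrium (private): 25.4 + 1.9q = 236.4 - 1.5q → q_m = 62.0588.
Social marginal cost = private MC + MEC = 36.5 + 2.3q.
Set SMC = demand: 36.5 + 2.3q = 236.4 - 1.5q → q* = 52.6053.
The loss is the area between SMC and demand from q* to q_m; with linear curves that's a triangle of height MEC(q_m).
DWL = ½ × 9.4535 × 35.9235 = 169.8014.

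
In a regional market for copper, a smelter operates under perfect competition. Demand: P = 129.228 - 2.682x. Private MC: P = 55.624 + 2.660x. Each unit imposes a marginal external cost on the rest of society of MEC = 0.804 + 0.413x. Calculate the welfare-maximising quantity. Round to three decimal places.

Social marginal cost = private MC + MEC = 56.428 + 3.073x.
Set SMC = demand: 56.428 + 3.073x = 129.228 - 2.682x → x* = 12.6499.

x* = 12.650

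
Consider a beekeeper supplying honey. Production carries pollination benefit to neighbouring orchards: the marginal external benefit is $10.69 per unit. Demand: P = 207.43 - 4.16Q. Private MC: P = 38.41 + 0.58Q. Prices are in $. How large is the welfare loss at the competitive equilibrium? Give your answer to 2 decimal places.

DWL = $12.05

Market equilibrium (private): 38.41 + 0.58Q = 207.43 - 4.16Q → Q_m = 35.6582.
Social marginal cost = private MC − MEB = 27.72 + 0.58Q.
Set SMC = demand: 27.72 + 0.58Q = 207.43 - 4.16Q → Q* = 37.9135.
Between Q* and Q_m the wedge demand − SMC runs linearly from 0 to MEB(Q_m), so the loss is a triangle.
DWL = ½ × 2.2553 × 10.6900 = 12.0546.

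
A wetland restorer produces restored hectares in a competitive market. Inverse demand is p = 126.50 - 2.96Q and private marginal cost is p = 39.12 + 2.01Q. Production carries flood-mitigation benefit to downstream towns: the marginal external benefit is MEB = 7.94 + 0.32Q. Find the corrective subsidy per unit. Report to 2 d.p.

Social marginal cost = private MC − MEB = 31.18 + 1.69Q.
Set SMC = demand: 31.18 + 1.69Q = 126.50 - 2.96Q → Q* = 20.4989.
The Pigouvian subsidy equals MEB at Q*: 7.94 + 0.32×20.4989 = 14.4996.

subsidy = 14.50 per unit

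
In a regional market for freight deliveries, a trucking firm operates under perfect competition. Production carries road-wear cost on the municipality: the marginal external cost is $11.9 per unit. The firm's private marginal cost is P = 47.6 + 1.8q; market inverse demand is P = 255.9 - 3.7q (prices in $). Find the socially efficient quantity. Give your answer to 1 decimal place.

Social marginal cost = private MC + MEC = 59.5 + 1.8q.
Set SMC = demand: 59.5 + 1.8q = 255.9 - 3.7q → q* = 35.7091.

q* = 35.7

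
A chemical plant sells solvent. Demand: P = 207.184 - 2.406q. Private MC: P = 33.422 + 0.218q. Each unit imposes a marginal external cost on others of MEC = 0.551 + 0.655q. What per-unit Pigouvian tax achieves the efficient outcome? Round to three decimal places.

Social marginal cost = private MC + MEC = 33.973 + 0.873q.
Set SMC = demand: 33.973 + 0.873q = 207.184 - 2.406q → q* = 52.8243.
The Pigouvian tax equals MEC at q*: 0.551 + 0.655×52.8243 = 35.1509.

tax = 35.151 per unit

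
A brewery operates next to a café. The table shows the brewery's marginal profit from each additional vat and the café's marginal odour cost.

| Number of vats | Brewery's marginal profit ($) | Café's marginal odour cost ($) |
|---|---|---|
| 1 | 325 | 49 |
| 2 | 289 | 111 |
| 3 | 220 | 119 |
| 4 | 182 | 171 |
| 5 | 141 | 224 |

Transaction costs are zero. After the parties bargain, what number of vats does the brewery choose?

Bargaining reaches the level where marginal profit last exceeds marginal odour cost.
That holds through level 4 (182 ≥ 171) but not at 5 (141 < 224).

4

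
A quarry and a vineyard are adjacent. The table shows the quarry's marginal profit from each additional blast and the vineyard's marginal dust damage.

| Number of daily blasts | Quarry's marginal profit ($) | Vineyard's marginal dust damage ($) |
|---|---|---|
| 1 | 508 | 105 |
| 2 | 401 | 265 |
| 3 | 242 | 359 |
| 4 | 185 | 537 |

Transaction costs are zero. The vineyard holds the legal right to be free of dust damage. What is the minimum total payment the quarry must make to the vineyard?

$370

Efficient level: marginal profit ≥ marginal dust damage through level 2, so k* = 2.
With the vineyard holding the right, the quarry must at least compensate total damage at k*: 105 + 265 = 370.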